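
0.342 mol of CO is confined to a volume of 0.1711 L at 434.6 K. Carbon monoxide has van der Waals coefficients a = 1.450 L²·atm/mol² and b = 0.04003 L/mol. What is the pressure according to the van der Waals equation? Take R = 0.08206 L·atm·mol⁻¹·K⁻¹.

P ≈ 71.69 atm

P = nRT/(V − nb) − a n²/V²
nRT/(V − nb) = (0.342)(0.08206)(434.6)/(0.1711 − 0.342×0.04003) = 12.197/0.15741 = 77.486 atm
a n²/V² = (1.450)(0.342)²/(0.1711)² = 5.7932 atm
P = 77.486 − 5.7932 = 71.69 atm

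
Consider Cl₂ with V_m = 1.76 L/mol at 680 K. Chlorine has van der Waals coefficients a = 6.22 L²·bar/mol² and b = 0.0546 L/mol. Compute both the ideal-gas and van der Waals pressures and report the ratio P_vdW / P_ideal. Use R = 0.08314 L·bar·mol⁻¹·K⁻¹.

P_vdW / P_ideal ≈ 0.9695

Ideal: P_ideal = RT/V_m = (0.08314)(680)/1.76 = 32.1223 bar
vdW: P = RT/(V_m − b) − a/V_m² = 56.5352/1.70540 − 6.22/3.09760 = 33.1507 − 2.00801 = 31.1427 bar
Ratio = 31.1427/32.1223 = 0.9695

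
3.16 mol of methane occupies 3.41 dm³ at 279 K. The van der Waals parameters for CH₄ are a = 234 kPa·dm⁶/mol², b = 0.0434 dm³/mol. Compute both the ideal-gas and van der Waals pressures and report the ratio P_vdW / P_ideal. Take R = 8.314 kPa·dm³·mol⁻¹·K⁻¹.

Ideal: P_ideal = nRT/V = (3.16)(8.314)(279)/3.41 = 2149.55 kPa
vdW: P = nRT/(V − nb) − a n²/V² = 7329.95/3.27286 − 2336.63/11.6281 = 2239.62 − 200.947 = 2038.67 kPa
Ratio = 2038.67/2149.55 = 0.9484

P_vdW / P_ideal ≈ 0.9484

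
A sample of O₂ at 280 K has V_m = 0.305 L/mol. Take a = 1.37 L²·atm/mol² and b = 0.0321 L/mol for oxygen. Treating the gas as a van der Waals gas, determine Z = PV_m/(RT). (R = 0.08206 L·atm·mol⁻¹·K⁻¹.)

Z ≈ 0.9221

P = RT/(V_m − b) − a/V_m² = (0.08206)(280)/(0.305 − 0.0321) − 1.37/(0.305)²
  = 22.977/0.27290 − 14.727 = 84.196 − 14.727 = 69.469 atm
Z = PV_m/(RT) = (69.469)(0.305)/((0.08206)(280)) = 21.188/22.977 = 0.9221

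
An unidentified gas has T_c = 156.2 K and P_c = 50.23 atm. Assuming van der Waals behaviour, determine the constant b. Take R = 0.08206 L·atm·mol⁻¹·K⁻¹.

b ≈ 0.03190 L/mol

From T_c = 8a/(27Rb) and P_c = a/(27b²): b = R T_c/(8 P_c).
b = (0.08206)(156.2)/(8×50.23) = 12.818/401.84 = 0.03190 L/mol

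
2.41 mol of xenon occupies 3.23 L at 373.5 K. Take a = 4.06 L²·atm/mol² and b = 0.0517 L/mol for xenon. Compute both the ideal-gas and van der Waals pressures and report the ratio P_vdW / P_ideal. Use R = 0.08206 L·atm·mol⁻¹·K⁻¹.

Ideal: P_ideal = nRT/V = (2.41)(0.08206)(373.5)/3.23 = 22.8684 atm
vdW: P = nRT/(V − nb) − a n²/V² = 73.8651/3.10540 − 23.5809/10.4329 = 23.7860 − 2.26024 = 21.5258 atm
Ratio = 21.5258/22.8684 = 0.9413

P_vdW / P_ideal ≈ 0.9413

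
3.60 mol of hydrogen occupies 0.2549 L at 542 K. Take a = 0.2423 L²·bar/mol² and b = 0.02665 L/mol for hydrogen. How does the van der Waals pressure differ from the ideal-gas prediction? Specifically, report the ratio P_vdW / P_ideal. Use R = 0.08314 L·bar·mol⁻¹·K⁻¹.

Ideal: P_ideal = nRT/V = (3.60)(0.08314)(542)/0.2549 = 636.417 bar
vdW: P = nRT/(V − nb) − a n²/V² = 162.223/0.158960 − 3.14021/0.0649740 = 1020.53 − 48.3303 = 972.20 bar
Ratio = 972.20/636.417 = 1.528

P_vdW / P_ideal ≈ 1.528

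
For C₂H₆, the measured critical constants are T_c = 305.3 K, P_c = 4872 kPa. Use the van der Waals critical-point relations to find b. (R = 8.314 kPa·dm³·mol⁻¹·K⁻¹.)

b ≈ 0.06512 dm³/mol

From T_c = 8a/(27Rb) and P_c = a/(27b²): b = R T_c/(8 P_c).
b = (8.314)(305.3)/(8×4872) = 2538.3/38976 = 0.06512 dm³/mol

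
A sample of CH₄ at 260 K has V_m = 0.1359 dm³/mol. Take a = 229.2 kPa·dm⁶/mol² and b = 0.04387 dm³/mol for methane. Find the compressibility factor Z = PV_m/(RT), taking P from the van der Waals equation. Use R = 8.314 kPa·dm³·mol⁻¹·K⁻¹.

P = RT/(V_m − b) − a/V_m² = (8.314)(260)/(0.1359 − 0.04387) − 229.2/(0.1359)²
  = 2161.6/0.092030 − 12410 = 23488 − 12410 = 11078 kPa
Z = PV_m/(RT) = (11078)(0.1359)/((8.314)(260)) = 1505.5/2161.6 = 0.6965

Z ≈ 0.6965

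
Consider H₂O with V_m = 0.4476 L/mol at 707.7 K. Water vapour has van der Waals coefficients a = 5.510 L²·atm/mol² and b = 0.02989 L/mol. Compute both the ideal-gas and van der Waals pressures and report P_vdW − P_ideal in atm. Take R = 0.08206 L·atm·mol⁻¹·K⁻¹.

ΔP ≈ -18.22 atm

Ideal: P_ideal = RT/V_m = (0.08206)(707.7)/0.4476 = 129.745 atm
vdW: P = RT/(V_m − b) − a/V_m² = 58.0739/0.417710 − 5.510/0.200346 = 139.029 − 27.5024 = 111.527 atm
ΔP = 111.527 − 129.745 = -18.22 atm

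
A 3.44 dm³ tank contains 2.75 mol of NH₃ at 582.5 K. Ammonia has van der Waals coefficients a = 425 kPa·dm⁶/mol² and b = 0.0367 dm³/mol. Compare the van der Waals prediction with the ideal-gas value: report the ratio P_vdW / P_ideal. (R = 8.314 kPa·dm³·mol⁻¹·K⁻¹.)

Ideal: P_ideal = nRT/V = (2.75)(8.314)(582.5)/3.44 = 3871.51 kPa
vdW: P = nRT/(V − nb) − a n²/V² = 13318.0/3.33908 − 3214.06/11.8336 = 3988.52 − 271.605 = 3716.92 kPa
Ratio = 3716.92/3871.51 = 0.9601

P_vdW / P_ideal ≈ 0.9601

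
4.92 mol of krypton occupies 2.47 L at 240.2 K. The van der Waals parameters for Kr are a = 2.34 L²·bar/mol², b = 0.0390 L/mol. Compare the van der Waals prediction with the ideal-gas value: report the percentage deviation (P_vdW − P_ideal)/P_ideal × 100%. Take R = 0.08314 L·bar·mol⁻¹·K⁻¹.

-14.92 %

Ideal: P_ideal = nRT/V = (4.92)(0.08314)(240.2)/2.47 = 39.7788 bar
vdW: P = nRT/(V − nb) − a n²/V² = 98.2535/2.27812 − 56.6430/6.10090 = 43.1292 − 9.28437 = 33.8448 bar
% deviation = (33.8448 − 39.7788)/39.7788 × 100% = -14.92%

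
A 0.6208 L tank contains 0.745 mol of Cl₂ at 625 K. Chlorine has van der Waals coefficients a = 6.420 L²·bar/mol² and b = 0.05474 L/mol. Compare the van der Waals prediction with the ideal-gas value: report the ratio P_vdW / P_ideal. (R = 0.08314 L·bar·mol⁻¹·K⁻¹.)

Ideal: P_ideal = nRT/V = (0.745)(0.08314)(625)/0.6208 = 62.3583 bar
vdW: P = nRT/(V − nb) − a n²/V² = 38.7121/0.580019 − 3.56326/0.385393 = 66.7428 − 9.24578 = 57.4970 bar
Ratio = 57.4970/62.3583 = 0.9220

P_vdW / P_ideal ≈ 0.9220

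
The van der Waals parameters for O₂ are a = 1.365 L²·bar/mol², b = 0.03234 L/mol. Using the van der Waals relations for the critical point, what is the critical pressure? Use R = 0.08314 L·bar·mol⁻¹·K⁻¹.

P_c ≈ 48.34 bar

For a van der Waals gas, P_c = a/(27b²).
P_c = 1.365/(27×(0.03234)²) = 1.365/0.028239 = 48.34 bar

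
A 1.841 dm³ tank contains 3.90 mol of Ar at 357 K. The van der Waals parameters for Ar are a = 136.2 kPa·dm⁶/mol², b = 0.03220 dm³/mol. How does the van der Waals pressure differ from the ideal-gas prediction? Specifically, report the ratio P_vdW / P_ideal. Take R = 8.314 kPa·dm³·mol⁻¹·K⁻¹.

P_vdW / P_ideal ≈ 0.9760

Ideal: P_ideal = nRT/V = (3.90)(8.314)(357)/1.841 = 6287.66 kPa
vdW: P = nRT/(V − nb) − a n²/V² = 11575.6/1.71542 − 2071.60/3.38928 = 6747.97 − 611.221 = 6136.75 kPa
Ratio = 6136.75/6287.66 = 0.9760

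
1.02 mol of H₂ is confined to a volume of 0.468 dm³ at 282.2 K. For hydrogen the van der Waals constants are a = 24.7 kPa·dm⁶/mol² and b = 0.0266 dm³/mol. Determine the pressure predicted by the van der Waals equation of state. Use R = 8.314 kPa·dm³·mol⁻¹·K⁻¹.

P = nRT/(V − nb) − a n²/V²
nRT/(V − nb) = (1.02)(8.314)(282.2)/(0.468 − 1.02×0.0266) = 2393.1/0.44087 = 5428.1 kPa
a n²/V² = (24.7)(1.02)²/(0.468)² = 117.33 kPa
P = 5428.1 − 117.33 = 5311 kPa

P ≈ 5311 kPa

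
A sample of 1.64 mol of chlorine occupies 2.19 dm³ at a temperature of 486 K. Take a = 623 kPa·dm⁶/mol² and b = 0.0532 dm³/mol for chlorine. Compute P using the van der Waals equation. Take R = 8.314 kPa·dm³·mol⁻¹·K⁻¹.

P = nRT/(V − nb) − a n²/V²
nRT/(V − nb) = (1.64)(8.314)(486)/(2.19 − 1.64×0.0532) = 6626.6/2.1028 = 3151.3 kPa
a n²/V² = (623)(1.64)²/(2.19)² = 349.37 kPa
P = 3151.3 − 349.37 = 2802 kPa

P ≈ 2802 kPa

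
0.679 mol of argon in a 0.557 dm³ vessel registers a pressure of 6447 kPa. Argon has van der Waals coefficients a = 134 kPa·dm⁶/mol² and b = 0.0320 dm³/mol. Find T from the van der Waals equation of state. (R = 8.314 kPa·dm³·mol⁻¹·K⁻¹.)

T ≈ 630.2 K

T = (P + a n²/V²)(V − nb)/(nR)
P + a n²/V² = 6447 + (134)(0.679)²/(0.557)² = 6646.1 kPa
V − nb = 0.557 − (0.679)(0.0320) = 0.53527 dm³
T = (6646.1)(0.53527)/((0.679)(8.314)) = 630.2 K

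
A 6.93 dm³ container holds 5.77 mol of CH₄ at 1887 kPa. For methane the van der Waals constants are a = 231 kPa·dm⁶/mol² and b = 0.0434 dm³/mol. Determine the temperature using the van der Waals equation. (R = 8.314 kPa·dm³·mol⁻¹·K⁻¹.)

T = (P + a n²/V²)(V − nb)/(nR)
P + a n²/V² = 1887 + (231)(5.77)²/(6.93)² = 2047.1 kPa
V − nb = 6.93 − (5.77)(0.0434) = 6.6796 dm³
T = (2047.1)(6.6796)/((5.77)(8.314)) = 285.0 K

T ≈ 285.0 K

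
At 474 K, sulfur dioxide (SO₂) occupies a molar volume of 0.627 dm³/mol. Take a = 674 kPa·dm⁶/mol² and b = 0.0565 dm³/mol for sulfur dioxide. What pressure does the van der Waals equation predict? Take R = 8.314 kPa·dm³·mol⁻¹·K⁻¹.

P ≈ 5193 kPa

P = RT/(V_m − b) − a/V_m²
RT/(V_m − b) = (8.314)(474)/(0.627 − 0.0565) = 3940.8/0.57050 = 6907.6 kPa
a/V_m² = 674/(0.627)² = 1714.4 kPa
P = 6907.6 − 1714.4 = 5193 kPa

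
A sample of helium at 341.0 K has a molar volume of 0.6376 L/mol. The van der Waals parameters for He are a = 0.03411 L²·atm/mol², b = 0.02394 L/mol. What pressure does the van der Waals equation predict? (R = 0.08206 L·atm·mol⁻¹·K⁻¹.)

P = RT/(V_m − b) − a/V_m²
RT/(V_m − b) = (0.08206)(341.0)/(0.6376 − 0.02394) = 27.982/0.61366 = 45.599 atm
a/V_m² = 0.03411/(0.6376)² = 0.083904 atm
P = 45.599 − 0.083904 = 45.52 atm

P ≈ 45.52 atm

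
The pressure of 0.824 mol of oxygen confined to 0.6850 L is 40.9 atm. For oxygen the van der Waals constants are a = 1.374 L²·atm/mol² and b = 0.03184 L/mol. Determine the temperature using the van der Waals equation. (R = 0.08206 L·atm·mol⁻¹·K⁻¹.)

T ≈ 417.8 K

T = (P + a n²/V²)(V − nb)/(nR)
P + a n²/V² = 40.9 + (1.374)(0.824)²/(0.6850)² = 42.888 atm
V − nb = 0.6850 − (0.824)(0.03184) = 0.65876 L
T = (42.888)(0.65876)/((0.824)(0.08206)) = 417.8 K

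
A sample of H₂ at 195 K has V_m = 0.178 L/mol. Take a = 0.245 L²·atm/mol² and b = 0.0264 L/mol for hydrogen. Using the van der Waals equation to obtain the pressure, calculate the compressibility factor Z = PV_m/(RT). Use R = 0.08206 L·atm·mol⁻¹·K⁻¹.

P = RT/(V_m − b) − a/V_m² = (0.08206)(195)/(0.178 − 0.0264) − 0.245/(0.178)²
  = 16.002/0.15160 − 7.7326 = 105.55 − 7.7326 = 97.82 atm
Z = PV_m/(RT) = (97.82)(0.178)/((0.08206)(195)) = 17.412/16.002 = 1.088

Z ≈ 1.088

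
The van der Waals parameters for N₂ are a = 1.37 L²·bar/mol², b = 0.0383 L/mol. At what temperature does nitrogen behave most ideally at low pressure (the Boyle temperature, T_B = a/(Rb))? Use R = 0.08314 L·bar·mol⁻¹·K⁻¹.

T_B ≈ 430.2 K

For a van der Waals gas the second virial coefficient B₂ = b − a/(RT) vanishes at T_B = a/(Rb).
T_B = 1.37/(0.08314×0.0383) = 1.37/0.0031843 = 430.2 K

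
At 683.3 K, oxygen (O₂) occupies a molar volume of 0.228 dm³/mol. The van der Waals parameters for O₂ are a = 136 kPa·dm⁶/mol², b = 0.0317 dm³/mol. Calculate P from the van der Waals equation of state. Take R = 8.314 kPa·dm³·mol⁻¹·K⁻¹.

P = RT/(V_m − b) − a/V_m²
RT/(V_m − b) = (8.314)(683.3)/(0.228 − 0.0317) = 5681.0/0.19630 = 28940 kPa
a/V_m² = 136/(0.228)² = 2616.2 kPa
P = 28940 − 2616.2 = 26324 kPa

P ≈ 26324 kPa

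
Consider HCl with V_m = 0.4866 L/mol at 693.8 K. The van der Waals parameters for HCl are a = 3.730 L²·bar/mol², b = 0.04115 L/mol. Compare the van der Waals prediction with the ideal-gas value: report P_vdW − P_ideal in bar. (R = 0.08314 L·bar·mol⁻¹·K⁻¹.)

Ideal: P_ideal = RT/V_m = (0.08314)(693.8)/0.4866 = 118.542 bar
vdW: P = RT/(V_m − b) − a/V_m² = 57.6825/0.445450 − 3.730/0.236780 = 129.493 − 15.7530 = 113.740 bar
ΔP = 113.740 − 118.542 = -4.80 bar

ΔP ≈ -4.80 bar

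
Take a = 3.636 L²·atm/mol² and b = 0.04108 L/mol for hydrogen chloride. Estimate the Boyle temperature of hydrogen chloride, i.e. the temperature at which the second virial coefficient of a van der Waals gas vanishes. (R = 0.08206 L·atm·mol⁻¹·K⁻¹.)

For a van der Waals gas the second virial coefficient B₂ = b − a/(RT) vanishes at T_B = a/(Rb).
T_B = 3.636/(0.08206×0.04108) = 3.636/0.0033710 = 1079 K

T_B ≈ 1079 K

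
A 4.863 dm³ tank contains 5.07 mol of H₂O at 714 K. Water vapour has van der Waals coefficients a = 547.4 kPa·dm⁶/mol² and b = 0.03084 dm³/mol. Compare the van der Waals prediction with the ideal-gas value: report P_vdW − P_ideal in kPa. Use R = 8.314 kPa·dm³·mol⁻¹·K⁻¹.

ΔP ≈ -389.4 kPa

Ideal: P_ideal = nRT/V = (5.07)(8.314)(714)/4.863 = 6188.88 kPa
vdW: P = nRT/(V − nb) − a n²/V² = 30096.5/4.70664 − 14070.9/23.6488 = 6394.48 − 594.994 = 5799.49 kPa
ΔP = 5799.49 − 6188.88 = -389.4 kPa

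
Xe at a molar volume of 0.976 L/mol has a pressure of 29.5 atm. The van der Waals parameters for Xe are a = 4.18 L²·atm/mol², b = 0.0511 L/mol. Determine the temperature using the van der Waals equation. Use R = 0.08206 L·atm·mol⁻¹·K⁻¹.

T = (P + a/V_m²)(V_m − b)/R
P + a/V_m² = 29.5 + 4.18/(0.976)² = 33.888 atm
V_m − b = 0.976 − 0.0511 = 0.92490 L/mol
T = (33.888)(0.92490)/0.08206 = 382.0 K

T ≈ 382.0 K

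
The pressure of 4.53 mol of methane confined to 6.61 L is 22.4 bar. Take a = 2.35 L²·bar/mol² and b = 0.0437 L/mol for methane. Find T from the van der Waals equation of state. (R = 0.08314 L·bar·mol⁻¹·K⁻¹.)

T = (P + a n²/V²)(V − nb)/(nR)
P + a n²/V² = 22.4 + (2.35)(4.53)²/(6.61)² = 23.504 bar
V − nb = 6.61 − (4.53)(0.0437) = 6.4120 L
T = (23.504)(6.4120)/((4.53)(0.08314)) = 400.2 K

T ≈ 400.2 K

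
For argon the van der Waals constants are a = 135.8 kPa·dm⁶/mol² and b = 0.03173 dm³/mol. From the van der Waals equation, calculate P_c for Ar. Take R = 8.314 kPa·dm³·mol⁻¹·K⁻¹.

For a van der Waals gas, P_c = a/(27b²).
P_c = 135.8/(27×(0.03173)²) = 135.8/0.027183 = 4996 kPa

P_c ≈ 4996 kPa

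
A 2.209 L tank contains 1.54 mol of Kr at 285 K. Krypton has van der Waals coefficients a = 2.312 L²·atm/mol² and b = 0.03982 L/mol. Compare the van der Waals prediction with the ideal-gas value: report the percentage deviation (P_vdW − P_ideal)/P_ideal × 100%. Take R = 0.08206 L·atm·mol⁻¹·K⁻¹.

-4.04 %

Ideal: P_ideal = nRT/V = (1.54)(0.08206)(285)/2.209 = 16.3043 atm
vdW: P = nRT/(V − nb) − a n²/V² = 36.0161/2.14768 − 5.48314/4.87968 = 16.7698 − 1.12367 = 15.6461 atm
% deviation = (15.6461 − 16.3043)/16.3043 × 100% = -4.04%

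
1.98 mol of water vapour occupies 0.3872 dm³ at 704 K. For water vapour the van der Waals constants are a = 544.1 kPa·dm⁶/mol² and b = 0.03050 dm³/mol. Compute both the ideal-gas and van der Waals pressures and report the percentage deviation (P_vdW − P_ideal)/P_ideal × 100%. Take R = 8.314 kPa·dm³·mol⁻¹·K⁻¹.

-29.06 %

Ideal: P_ideal = nRT/V = (1.98)(8.314)(704)/0.3872 = 29930.4 kPa
vdW: P = nRT/(V − nb) − a n²/V² = 11589.1/0.326810 − 2133.09/0.149924 = 35461.3 − 14227.8 = 21233.5 kPa
% deviation = (21233.5 − 29930.4)/29930.4 × 100% = -29.06%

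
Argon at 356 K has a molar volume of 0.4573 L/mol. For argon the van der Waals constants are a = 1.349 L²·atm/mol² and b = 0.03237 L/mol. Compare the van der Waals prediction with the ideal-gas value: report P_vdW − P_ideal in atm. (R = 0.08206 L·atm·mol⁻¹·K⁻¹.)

Ideal: P_ideal = RT/V_m = (0.08206)(356)/0.4573 = 63.8823 atm
vdW: P = RT/(V_m − b) − a/V_m² = 29.2134/0.424930 − 1.349/0.209123 = 68.7487 − 6.45075 = 62.2980 atm
ΔP = 62.2980 − 63.8823 = -1.584 atm

ΔP ≈ -1.584 atm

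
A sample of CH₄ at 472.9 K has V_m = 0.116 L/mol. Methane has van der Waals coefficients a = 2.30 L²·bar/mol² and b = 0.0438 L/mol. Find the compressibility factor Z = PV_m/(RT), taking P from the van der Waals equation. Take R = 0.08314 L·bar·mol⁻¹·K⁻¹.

P = RT/(V_m − b) − a/V_m² = (0.08314)(472.9)/(0.116 − 0.0438) − 2.30/(0.116)²
  = 39.317/0.072200 − 170.93 = 544.56 − 170.93 = 373.63 bar
Z = PV_m/(RT) = (373.63)(0.116)/((0.08314)(472.9)) = 43.341/39.317 = 1.102

Z ≈ 1.102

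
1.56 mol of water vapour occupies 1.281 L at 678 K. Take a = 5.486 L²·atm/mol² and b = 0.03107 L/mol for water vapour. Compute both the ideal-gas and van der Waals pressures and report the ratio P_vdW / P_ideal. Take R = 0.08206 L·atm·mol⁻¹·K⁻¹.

P_vdW / P_ideal ≈ 0.9192

Ideal: P_ideal = nRT/V = (1.56)(0.08206)(678)/1.281 = 67.7543 atm
vdW: P = nRT/(V − nb) − a n²/V² = 86.7932/1.23253 − 13.3507/1.64096 = 70.4187 − 8.13591 = 62.2828 atm
Ratio = 62.2828/67.7543 = 0.9192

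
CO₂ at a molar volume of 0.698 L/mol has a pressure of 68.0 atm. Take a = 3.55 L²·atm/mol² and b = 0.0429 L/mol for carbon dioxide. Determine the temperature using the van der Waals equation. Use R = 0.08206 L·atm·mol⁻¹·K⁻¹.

T = (P + a/V_m²)(V_m − b)/R
P + a/V_m² = 68.0 + 3.55/(0.698)² = 75.286 atm
V_m − b = 0.698 − 0.0429 = 0.65510 L/mol
T = (75.286)(0.65510)/0.08206 = 601.0 K

T ≈ 601.0 K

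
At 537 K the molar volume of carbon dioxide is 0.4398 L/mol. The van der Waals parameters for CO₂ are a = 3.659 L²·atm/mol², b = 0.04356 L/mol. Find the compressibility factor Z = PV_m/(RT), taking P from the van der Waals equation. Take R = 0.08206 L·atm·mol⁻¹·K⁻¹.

P = RT/(V_m − b) − a/V_m² = (0.08206)(537)/(0.4398 − 0.04356) − 3.659/(0.4398)²
  = 44.066/0.39624 − 18.917 = 111.21 − 18.917 = 92.29 atm
Z = PV_m/(RT) = (92.29)(0.4398)/((0.08206)(537)) = 40.589/44.066 = 0.9211

Z ≈ 0.9211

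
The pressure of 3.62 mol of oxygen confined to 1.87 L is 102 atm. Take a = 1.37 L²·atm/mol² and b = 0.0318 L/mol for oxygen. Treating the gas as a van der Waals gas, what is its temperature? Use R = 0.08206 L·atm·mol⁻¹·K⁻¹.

T ≈ 632.9 K

T = (P + a n²/V²)(V − nb)/(nR)
P + a n²/V² = 102 + (1.37)(3.62)²/(1.87)² = 107.13 atm
V − nb = 1.87 − (3.62)(0.0318) = 1.7549 L
T = (107.13)(1.7549)/((3.62)(0.08206)) = 632.9 K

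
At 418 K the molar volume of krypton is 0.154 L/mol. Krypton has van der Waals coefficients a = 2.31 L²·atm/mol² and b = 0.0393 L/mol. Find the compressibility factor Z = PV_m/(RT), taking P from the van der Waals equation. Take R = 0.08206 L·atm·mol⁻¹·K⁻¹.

Z ≈ 0.9053

P = RT/(V_m − b) − a/V_m² = (0.08206)(418)/(0.154 − 0.0393) − 2.31/(0.154)²
  = 34.301/0.11470 − 97.403 = 299.05 − 97.403 = 201.65 atm
Z = PV_m/(RT) = (201.65)(0.154)/((0.08206)(418)) = 31.054/34.301 = 0.9053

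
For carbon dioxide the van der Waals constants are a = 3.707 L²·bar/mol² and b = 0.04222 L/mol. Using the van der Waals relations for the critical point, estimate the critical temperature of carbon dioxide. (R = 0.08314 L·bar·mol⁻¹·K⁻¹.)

For a van der Waals gas, T_c = 8a/(27Rb).
T_c = 8×3.707/(27×0.08314×0.04222) = 29.656/0.094775 = 312.9 K

T_c ≈ 312.9 K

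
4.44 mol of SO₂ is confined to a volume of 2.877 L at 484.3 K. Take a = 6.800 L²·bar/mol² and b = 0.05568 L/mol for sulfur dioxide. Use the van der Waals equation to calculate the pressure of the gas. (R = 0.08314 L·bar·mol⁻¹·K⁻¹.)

P ≈ 51.79 bar

P = nRT/(V − nb) − a n²/V²
nRT/(V − nb) = (4.44)(0.08314)(484.3)/(2.877 − 4.44×0.05568) = 178.78/2.6298 = 67.982 bar
a n²/V² = (6.800)(4.44)²/(2.877)² = 16.196 bar
P = 67.982 − 16.196 = 51.79 bar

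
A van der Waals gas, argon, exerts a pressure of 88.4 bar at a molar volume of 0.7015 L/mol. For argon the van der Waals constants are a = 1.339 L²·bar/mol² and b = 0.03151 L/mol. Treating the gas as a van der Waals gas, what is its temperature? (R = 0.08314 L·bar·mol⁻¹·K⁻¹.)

T ≈ 734.3 K

T = (P + a/V_m²)(V_m − b)/R
P + a/V_m² = 88.4 + 1.339/(0.7015)² = 91.121 bar
V_m − b = 0.7015 − 0.03151 = 0.66999 L/mol
T = (91.121)(0.66999)/0.08314 = 734.3 K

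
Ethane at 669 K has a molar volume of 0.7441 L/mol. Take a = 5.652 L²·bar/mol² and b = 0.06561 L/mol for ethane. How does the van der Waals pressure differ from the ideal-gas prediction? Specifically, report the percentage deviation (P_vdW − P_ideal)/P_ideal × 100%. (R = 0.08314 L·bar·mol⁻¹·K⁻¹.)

-3.99 %

Ideal: P_ideal = RT/V_m = (0.08314)(669)/0.7441 = 74.7489 bar
vdW: P = RT/(V_m − b) − a/V_m² = 55.6207/0.678490 − 5.652/0.553685 = 81.9772 − 10.2080 = 71.7692 bar
% deviation = (71.7692 − 74.7489)/74.7489 × 100% = -3.99%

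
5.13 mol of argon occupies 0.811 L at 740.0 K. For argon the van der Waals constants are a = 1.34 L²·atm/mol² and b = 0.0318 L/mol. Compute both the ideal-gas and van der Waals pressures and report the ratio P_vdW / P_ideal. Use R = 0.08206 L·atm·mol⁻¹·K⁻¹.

Ideal: P_ideal = nRT/V = (5.13)(0.08206)(740.0)/0.811 = 384.114 atm
vdW: P = nRT/(V − nb) − a n²/V² = 311.516/0.647866 − 35.2646/0.657721 = 480.834 − 53.6164 = 427.218 atm
Ratio = 427.218/384.114 = 1.112

P_vdW / P_ideal ≈ 1.112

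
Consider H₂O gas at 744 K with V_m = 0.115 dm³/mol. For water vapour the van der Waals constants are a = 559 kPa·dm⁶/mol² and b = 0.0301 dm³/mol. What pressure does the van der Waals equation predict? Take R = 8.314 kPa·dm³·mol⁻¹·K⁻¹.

P ≈ 30589 kPa

P = RT/(V_m − b) − a/V_m²
RT/(V_m − b) = (8.314)(744)/(0.115 − 0.0301) = 6185.6/0.084900 = 72857 kPa
a/V_m² = 559/(0.115)² = 42268 kPa
P = 72857 − 42268 = 30589 kPa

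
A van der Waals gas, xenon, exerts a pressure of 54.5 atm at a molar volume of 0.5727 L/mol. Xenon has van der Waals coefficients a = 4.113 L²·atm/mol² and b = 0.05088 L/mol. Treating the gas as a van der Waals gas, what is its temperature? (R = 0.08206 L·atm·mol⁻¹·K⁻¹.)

T = (P + a/V_m²)(V_m − b)/R
P + a/V_m² = 54.5 + 4.113/(0.5727)² = 67.040 atm
V_m − b = 0.5727 − 0.05088 = 0.52182 L/mol
T = (67.040)(0.52182)/0.08206 = 426.3 K

T ≈ 426.3 K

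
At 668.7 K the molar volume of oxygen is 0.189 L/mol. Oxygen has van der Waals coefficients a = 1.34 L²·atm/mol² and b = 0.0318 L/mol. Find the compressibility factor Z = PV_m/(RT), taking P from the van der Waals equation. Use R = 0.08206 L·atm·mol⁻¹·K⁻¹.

P = RT/(V_m − b) − a/V_m² = (0.08206)(668.7)/(0.189 − 0.0318) − 1.34/(0.189)²
  = 54.874/0.15720 − 37.513 = 349.07 − 37.513 = 311.56 atm
Z = PV_m/(RT) = (311.56)(0.189)/((0.08206)(668.7)) = 58.885/54.874 = 1.073

Z ≈ 1.073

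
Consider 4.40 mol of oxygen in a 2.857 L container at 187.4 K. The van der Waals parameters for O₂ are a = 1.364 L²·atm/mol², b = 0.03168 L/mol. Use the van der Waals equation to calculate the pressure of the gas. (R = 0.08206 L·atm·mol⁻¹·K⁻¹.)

P ≈ 21.66 atm

P = nRT/(V − nb) − a n²/V²
nRT/(V − nb) = (4.40)(0.08206)(187.4)/(2.857 − 4.40×0.03168) = 67.663/2.7176 = 24.898 atm
a n²/V² = (1.364)(4.40)²/(2.857)² = 3.2352 atm
P = 24.898 − 3.2352 = 21.66 atm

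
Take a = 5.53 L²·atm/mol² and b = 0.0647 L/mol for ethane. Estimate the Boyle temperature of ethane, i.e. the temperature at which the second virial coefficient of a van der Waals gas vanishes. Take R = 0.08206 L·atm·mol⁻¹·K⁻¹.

For a van der Waals gas the second virial coefficient B₂ = b − a/(RT) vanishes at T_B = a/(Rb).
T_B = 5.53/(0.08206×0.0647) = 5.53/0.0053093 = 1042 K

T_B ≈ 1042 K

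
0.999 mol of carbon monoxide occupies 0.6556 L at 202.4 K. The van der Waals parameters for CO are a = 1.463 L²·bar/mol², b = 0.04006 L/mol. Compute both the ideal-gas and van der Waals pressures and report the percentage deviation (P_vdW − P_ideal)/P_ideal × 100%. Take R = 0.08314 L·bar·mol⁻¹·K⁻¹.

-6.75 %

Ideal: P_ideal = nRT/V = (0.999)(0.08314)(202.4)/0.6556 = 25.6417 bar
vdW: P = nRT/(V − nb) − a n²/V² = 16.8107/0.615580 − 1.46008/0.429811 = 27.3087 − 3.39703 = 23.9117 bar
% deviation = (23.9117 − 25.6417)/25.6417 × 100% = -6.75%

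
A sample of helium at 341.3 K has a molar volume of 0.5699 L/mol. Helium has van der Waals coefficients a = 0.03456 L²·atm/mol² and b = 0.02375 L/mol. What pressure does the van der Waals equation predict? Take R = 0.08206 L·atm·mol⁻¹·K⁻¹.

P ≈ 51.17 atm

P = RT/(V_m − b) − a/V_m²
RT/(V_m − b) = (0.08206)(341.3)/(0.5699 − 0.02375) = 28.007/0.54615 = 51.281 atm
a/V_m² = 0.03456/(0.5699)² = 0.10641 atm
P = 51.281 − 0.10641 = 51.17 atm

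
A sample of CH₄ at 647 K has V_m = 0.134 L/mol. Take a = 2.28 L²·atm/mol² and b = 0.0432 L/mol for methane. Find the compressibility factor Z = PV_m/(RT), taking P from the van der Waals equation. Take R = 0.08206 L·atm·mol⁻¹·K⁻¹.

Z ≈ 1.155

P = RT/(V_m − b) − a/V_m² = (0.08206)(647)/(0.134 − 0.0432) − 2.28/(0.134)²
  = 53.093/0.090800 − 126.98 = 584.72 − 126.98 = 457.74 atm
Z = PV_m/(RT) = (457.74)(0.134)/((0.08206)(647)) = 61.337/53.093 = 1.155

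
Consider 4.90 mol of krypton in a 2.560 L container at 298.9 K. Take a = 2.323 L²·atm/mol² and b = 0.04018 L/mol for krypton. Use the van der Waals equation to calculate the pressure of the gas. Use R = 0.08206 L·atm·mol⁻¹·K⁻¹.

P = nRT/(V − nb) − a n²/V²
nRT/(V − nb) = (4.90)(0.08206)(298.9)/(2.560 − 4.90×0.04018) = 120.19/2.3631 = 50.861 atm
a n²/V² = (2.323)(4.90)²/(2.560)² = 8.5106 atm
P = 50.861 − 8.5106 = 42.35 atm

P ≈ 42.35 atm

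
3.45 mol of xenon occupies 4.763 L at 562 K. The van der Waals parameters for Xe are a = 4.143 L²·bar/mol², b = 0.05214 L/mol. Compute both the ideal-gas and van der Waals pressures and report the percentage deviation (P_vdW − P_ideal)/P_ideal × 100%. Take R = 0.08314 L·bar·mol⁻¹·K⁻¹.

-2.50 %

Ideal: P_ideal = nRT/V = (3.45)(0.08314)(562)/4.763 = 33.8442 bar
vdW: P = nRT/(V − nb) − a n²/V² = 161.200/4.58312 − 49.3121/22.6862 = 35.1725 − 2.17366 = 32.9988 bar
% deviation = (32.9988 − 33.8442)/33.8442 × 100% = -2.50%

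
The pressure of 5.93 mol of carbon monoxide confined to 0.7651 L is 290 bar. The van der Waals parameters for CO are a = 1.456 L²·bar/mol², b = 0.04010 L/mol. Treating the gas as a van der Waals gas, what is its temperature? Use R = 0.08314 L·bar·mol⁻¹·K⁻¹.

T ≈ 403.7 K

T = (P + a n²/V²)(V − nb)/(nR)
P + a n²/V² = 290 + (1.456)(5.93)²/(0.7651)² = 377.47 bar
V − nb = 0.7651 − (5.93)(0.04010) = 0.52731 L
T = (377.47)(0.52731)/((5.93)(0.08314)) = 403.7 K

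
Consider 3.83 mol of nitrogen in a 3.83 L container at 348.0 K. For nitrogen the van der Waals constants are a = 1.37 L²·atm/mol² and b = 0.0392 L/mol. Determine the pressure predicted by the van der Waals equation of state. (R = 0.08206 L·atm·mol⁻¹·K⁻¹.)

P = nRT/(V − nb) − a n²/V²
nRT/(V − nb) = (3.83)(0.08206)(348.0)/(3.83 − 3.83×0.0392) = 109.37/3.6799 = 29.721 atm
a n²/V² = (1.37)(3.83)²/(3.83)² = 1.3700 atm
P = 29.721 − 1.3700 = 28.35 atm

P ≈ 28.35 atm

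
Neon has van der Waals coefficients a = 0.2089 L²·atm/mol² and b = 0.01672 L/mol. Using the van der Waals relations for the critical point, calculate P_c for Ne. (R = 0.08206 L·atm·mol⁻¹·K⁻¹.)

For a van der Waals gas, P_c = a/(27b²).
P_c = 0.2089/(27×(0.01672)²) = 0.2089/0.0075481 = 27.68 atm

P_c ≈ 27.68 atm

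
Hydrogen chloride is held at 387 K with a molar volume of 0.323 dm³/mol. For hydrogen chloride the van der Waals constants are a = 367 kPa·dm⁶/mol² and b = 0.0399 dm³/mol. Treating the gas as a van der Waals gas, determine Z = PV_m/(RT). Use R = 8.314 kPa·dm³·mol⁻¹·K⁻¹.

Z ≈ 0.7878

P = RT/(V_m − b) − a/V_m² = (8.314)(387)/(0.323 − 0.0399) − 367/(0.323)²
  = 3217.5/0.28310 − 3517.7 = 11365 − 3517.7 = 7847 kPa
Z = PV_m/(RT) = (7847)(0.323)/((8.314)(387)) = 2534.6/3217.5 = 0.7878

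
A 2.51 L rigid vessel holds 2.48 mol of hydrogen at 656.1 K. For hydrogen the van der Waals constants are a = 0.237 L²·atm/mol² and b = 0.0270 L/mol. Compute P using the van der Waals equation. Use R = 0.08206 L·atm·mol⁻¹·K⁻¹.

P = nRT/(V − nb) − a n²/V²
nRT/(V − nb) = (2.48)(0.08206)(656.1)/(2.51 − 2.48×0.0270) = 133.52/2.4430 = 54.654 atm
a n²/V² = (0.237)(2.48)²/(2.51)² = 0.23137 atm
P = 54.654 − 0.23137 = 54.42 atm

P ≈ 54.42 atm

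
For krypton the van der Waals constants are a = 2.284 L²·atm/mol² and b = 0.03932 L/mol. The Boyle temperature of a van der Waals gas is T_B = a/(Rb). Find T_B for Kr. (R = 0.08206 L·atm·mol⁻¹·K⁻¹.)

T_B ≈ 707.9 K

For a van der Waals gas the second virial coefficient B₂ = b − a/(RT) vanishes at T_B = a/(Rb).
T_B = 2.284/(0.08206×0.03932) = 2.284/0.0032266 = 707.9 K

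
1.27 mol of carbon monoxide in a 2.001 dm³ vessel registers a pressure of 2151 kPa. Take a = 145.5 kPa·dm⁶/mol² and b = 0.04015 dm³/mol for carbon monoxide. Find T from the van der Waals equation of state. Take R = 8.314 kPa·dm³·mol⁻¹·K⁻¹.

T ≈ 408.1 K

T = (P + a n²/V²)(V − nb)/(nR)
P + a n²/V² = 2151 + (145.5)(1.27)²/(2.001)² = 2209.6 kPa
V − nb = 2.001 − (1.27)(0.04015) = 1.9500 dm³
T = (2209.6)(1.9500)/((1.27)(8.314)) = 408.1 K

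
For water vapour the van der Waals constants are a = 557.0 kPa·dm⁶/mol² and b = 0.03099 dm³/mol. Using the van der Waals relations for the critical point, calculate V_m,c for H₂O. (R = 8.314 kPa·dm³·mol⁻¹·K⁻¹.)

V_m,c ≈ 0.09297 dm³/mol

For a van der Waals gas, V_m,c = 3b.
V_m,c = 3×0.03099 = 0.09297 dm³/mol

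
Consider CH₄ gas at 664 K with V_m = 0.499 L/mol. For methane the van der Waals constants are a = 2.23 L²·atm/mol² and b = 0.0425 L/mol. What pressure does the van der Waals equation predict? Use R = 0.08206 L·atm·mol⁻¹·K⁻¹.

P ≈ 110.4 atm

P = RT/(V_m − b) − a/V_m²
RT/(V_m − b) = (0.08206)(664)/(0.499 − 0.0425) = 54.488/0.45650 = 119.36 atm
a/V_m² = 2.23/(0.499)² = 8.9558 atm
P = 119.36 − 8.9558 = 110.4 atm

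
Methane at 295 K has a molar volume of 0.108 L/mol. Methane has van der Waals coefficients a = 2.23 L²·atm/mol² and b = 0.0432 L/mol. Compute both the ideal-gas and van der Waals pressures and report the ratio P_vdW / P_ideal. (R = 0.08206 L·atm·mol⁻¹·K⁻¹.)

Ideal: P_ideal = RT/V_m = (0.08206)(295)/0.108 = 224.145 atm
vdW: P = RT/(V_m − b) − a/V_m² = 24.2077/0.0648000 − 2.23/0.0116640 = 373.576 − 191.187 = 182.389 atm
Ratio = 182.389/224.145 = 0.8137

P_vdW / P_ideal ≈ 0.8137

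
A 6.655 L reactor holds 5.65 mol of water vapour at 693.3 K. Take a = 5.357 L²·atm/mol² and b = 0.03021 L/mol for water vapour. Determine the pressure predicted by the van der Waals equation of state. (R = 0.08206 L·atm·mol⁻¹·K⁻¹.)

P = nRT/(V − nb) − a n²/V²
nRT/(V − nb) = (5.65)(0.08206)(693.3)/(6.655 − 5.65×0.03021) = 321.44/6.4843 = 49.572 atm
a n²/V² = (5.357)(5.65)²/(6.655)² = 3.8612 atm
P = 49.572 − 3.8612 = 45.71 atm

P ≈ 45.71 atm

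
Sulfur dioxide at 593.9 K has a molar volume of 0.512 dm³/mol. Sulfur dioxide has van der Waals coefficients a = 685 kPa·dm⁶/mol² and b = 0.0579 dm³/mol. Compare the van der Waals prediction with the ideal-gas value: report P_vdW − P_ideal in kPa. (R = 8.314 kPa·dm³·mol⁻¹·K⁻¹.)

ΔP ≈ -1383 kPa

Ideal: P_ideal = RT/V_m = (8.314)(593.9)/0.512 = 9643.92 kPa
vdW: P = RT/(V_m − b) − a/V_m² = 4937.68/0.454100 − 685/0.262144 = 10873.6 − 2613.07 = 8260.5 kPa
ΔP = 8260.5 − 9643.92 = -1383 kPa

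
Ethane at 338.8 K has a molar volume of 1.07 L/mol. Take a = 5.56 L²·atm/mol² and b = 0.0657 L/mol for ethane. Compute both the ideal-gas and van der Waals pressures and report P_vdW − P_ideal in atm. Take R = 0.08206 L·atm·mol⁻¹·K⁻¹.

Ideal: P_ideal = RT/V_m = (0.08206)(338.8)/1.07 = 25.9831 atm
vdW: P = RT/(V_m − b) − a/V_m² = 27.8019/1.00430 − 5.56/1.14490 = 27.6829 − 4.85632 = 22.8266 atm
ΔP = 22.8266 − 25.9831 = -3.157 atm

ΔP ≈ -3.157 atm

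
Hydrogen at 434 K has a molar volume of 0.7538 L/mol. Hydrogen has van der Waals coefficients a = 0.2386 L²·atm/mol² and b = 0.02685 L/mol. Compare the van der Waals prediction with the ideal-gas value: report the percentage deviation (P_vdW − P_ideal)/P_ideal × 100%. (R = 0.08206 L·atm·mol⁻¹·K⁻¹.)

2.80 %

Ideal: P_ideal = RT/V_m = (0.08206)(434)/0.7538 = 47.2460 atm
vdW: P = RT/(V_m − b) − a/V_m² = 35.6140/0.726950 − 0.2386/0.568214 = 48.9910 − 0.419912 = 48.5711 atm
% deviation = (48.5711 − 47.2460)/47.2460 × 100% = 2.80%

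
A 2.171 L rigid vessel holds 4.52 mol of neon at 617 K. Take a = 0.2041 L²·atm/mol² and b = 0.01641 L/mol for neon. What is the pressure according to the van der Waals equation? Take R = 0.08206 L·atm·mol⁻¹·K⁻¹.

P ≈ 108.3 atm

P = nRT/(V − nb) − a n²/V²
nRT/(V − nb) = (4.52)(0.08206)(617)/(2.171 − 4.52×0.01641) = 228.85/2.0968 = 109.14 atm
a n²/V² = (0.2041)(4.52)²/(2.171)² = 0.88471 atm
P = 109.14 − 0.88471 = 108.3 atm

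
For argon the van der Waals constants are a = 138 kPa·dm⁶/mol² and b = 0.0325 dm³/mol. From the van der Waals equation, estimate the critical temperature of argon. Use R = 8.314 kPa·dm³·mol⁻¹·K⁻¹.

For a van der Waals gas, T_c = 8a/(27Rb).
T_c = 8×138/(27×8.314×0.0325) = 1104.0/7.2955 = 151.3 K

T_c ≈ 151.3 K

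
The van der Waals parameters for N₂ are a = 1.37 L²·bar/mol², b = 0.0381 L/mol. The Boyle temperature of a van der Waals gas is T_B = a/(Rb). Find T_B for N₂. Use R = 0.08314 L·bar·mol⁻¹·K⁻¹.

For a van der Waals gas the second virial coefficient B₂ = b − a/(RT) vanishes at T_B = a/(Rb).
T_B = 1.37/(0.08314×0.0381) = 1.37/0.0031676 = 432.5 K

T_B ≈ 432.5 K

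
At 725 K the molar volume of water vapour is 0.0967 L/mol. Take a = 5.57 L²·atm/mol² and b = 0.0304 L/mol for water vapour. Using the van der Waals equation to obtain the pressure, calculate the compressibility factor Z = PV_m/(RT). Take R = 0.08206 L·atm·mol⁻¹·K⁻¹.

Z ≈ 0.4903

P = RT/(V_m − b) − a/V_m² = (0.08206)(725)/(0.0967 − 0.0304) − 5.57/(0.0967)²
  = 59.494/0.066300 − 595.67 = 897.35 − 595.67 = 301.68 atm
Z = PV_m/(RT) = (301.68)(0.0967)/((0.08206)(725)) = 29.172/59.494 = 0.4903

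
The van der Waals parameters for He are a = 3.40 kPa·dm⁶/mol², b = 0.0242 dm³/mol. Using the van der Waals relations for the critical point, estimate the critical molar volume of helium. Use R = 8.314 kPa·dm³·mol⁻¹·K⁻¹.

For a van der Waals gas, V_m,c = 3b.
V_m,c = 3×0.0242 = 0.07260 dm³/mol

V_m,c ≈ 0.07260 dm³/mol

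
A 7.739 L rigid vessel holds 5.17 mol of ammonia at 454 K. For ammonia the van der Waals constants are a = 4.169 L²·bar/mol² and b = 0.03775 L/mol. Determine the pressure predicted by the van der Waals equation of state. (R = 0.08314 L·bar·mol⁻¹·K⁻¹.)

P ≈ 24.01 bar

P = nRT/(V − nb) − a n²/V²
nRT/(V − nb) = (5.17)(0.08314)(454)/(7.739 − 5.17×0.03775) = 195.14/7.5438 = 25.868 bar
a n²/V² = (4.169)(5.17)²/(7.739)² = 1.8606 bar
P = 25.868 − 1.8606 = 24.01 bar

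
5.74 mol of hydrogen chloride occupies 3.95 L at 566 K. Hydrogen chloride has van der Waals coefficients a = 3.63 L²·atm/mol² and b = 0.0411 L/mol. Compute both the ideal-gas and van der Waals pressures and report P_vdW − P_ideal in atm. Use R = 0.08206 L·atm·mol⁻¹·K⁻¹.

Ideal: P_ideal = nRT/V = (5.74)(0.08206)(566)/3.95 = 67.4936 atm
vdW: P = nRT/(V − nb) − a n²/V² = 266.600/3.71409 − 119.600/15.6025 = 71.7807 − 7.66544 = 64.1153 atm
ΔP = 64.1153 − 67.4936 = -3.378 atm

ΔP ≈ -3.378 atm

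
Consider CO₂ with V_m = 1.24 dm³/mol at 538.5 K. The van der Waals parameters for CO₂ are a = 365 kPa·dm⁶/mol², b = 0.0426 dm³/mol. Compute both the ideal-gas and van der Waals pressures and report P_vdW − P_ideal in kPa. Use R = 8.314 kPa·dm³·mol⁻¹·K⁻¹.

Ideal: P_ideal = RT/V_m = (8.314)(538.5)/1.24 = 3610.56 kPa
vdW: P = RT/(V_m − b) − a/V_m² = 4477.09/1.19740 − 365/1.53760 = 3739.01 − 237.383 = 3501.63 kPa
ΔP = 3501.63 − 3610.56 = -108.9 kPa

ΔP ≈ -108.9 kPa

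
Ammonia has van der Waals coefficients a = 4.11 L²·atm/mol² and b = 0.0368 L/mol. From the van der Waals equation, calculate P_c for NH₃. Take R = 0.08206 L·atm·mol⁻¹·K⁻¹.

For a van der Waals gas, P_c = a/(27b²).
P_c = 4.11/(27×(0.0368)²) = 4.11/0.036564 = 112.4 atm

P_c ≈ 112.4 atm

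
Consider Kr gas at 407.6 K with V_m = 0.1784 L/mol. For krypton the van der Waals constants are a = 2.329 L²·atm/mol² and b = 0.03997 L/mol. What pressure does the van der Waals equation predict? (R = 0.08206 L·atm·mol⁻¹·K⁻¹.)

P ≈ 168.4 atm

P = RT/(V_m − b) − a/V_m²
RT/(V_m − b) = (0.08206)(407.6)/(0.1784 − 0.03997) = 33.448/0.13843 = 241.62 atm
a/V_m² = 2.329/(0.1784)² = 73.178 atm
P = 241.62 − 73.178 = 168.4 atm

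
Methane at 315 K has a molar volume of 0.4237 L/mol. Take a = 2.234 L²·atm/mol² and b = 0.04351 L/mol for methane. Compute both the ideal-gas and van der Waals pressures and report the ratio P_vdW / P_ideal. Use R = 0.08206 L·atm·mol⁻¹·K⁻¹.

P_vdW / P_ideal ≈ 0.9105

Ideal: P_ideal = RT/V_m = (0.08206)(315)/0.4237 = 61.0076 atm
vdW: P = RT/(V_m − b) − a/V_m² = 25.8489/0.380190 − 2.234/0.179522 = 67.9894 − 12.4442 = 55.5452 atm
Ratio = 55.5452/61.0076 = 0.9105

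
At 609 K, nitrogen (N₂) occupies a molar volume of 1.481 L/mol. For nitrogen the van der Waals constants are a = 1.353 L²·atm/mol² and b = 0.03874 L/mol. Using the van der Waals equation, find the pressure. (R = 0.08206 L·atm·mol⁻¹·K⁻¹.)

P = RT/(V_m − b) − a/V_m²
RT/(V_m − b) = (0.08206)(609)/(1.481 − 0.03874) = 49.975/1.4423 = 34.650 atm
a/V_m² = 1.353/(1.481)² = 0.61686 atm
P = 34.650 − 0.61686 = 34.03 atm

P ≈ 34.03 atm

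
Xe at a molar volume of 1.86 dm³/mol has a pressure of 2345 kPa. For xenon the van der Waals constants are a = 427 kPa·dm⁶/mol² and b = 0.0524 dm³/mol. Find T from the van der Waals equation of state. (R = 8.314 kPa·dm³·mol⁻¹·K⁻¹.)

T = (P + a/V_m²)(V_m − b)/R
P + a/V_m² = 2345 + 427/(1.86)² = 2468.4 kPa
V_m − b = 1.86 − 0.0524 = 1.8076 dm³/mol
T = (2468.4)(1.8076)/8.314 = 536.7 K

T ≈ 536.7 K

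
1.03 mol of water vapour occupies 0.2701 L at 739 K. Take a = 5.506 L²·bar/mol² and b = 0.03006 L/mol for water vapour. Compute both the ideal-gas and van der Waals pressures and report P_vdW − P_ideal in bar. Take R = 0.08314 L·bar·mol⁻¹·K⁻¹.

ΔP ≈ -49.73 bar

Ideal: P_ideal = nRT/V = (1.03)(0.08314)(739)/0.2701 = 234.297 bar
vdW: P = nRT/(V − nb) − a n²/V² = 63.2837/0.239138 − 5.84132/0.0729540 = 264.633 − 80.0685 = 184.565 bar
ΔP = 184.565 − 234.297 = -49.73 bar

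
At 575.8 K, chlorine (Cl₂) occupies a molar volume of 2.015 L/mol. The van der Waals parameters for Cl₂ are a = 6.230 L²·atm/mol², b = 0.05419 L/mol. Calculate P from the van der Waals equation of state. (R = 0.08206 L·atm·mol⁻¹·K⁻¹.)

P ≈ 22.56 atm

P = RT/(V_m − b) − a/V_m²
RT/(V_m − b) = (0.08206)(575.8)/(2.015 − 0.05419) = 47.250/1.9608 = 24.097 atm
a/V_m² = 6.230/(2.015)² = 1.5344 atm
P = 24.097 − 1.5344 = 22.56 atm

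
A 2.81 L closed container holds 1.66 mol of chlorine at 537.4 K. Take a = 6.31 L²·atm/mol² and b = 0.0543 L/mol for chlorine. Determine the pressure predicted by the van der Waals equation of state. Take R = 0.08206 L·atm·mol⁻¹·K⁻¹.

P = nRT/(V − nb) − a n²/V²
nRT/(V − nb) = (1.66)(0.08206)(537.4)/(2.81 − 1.66×0.0543) = 73.204/2.7199 = 26.914 atm
a n²/V² = (6.31)(1.66)²/(2.81)² = 2.2021 atm
P = 26.914 − 2.2021 = 24.71 atm

P ≈ 24.71 atm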